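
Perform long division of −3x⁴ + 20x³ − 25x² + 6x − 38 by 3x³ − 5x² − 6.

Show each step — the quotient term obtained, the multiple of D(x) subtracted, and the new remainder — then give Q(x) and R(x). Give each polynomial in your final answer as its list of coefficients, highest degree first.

Q = [-1, 5]; R = [-8]

Step 1: lead(−3x⁴ + 20x³ − 25x² + 6x − 38) ÷ lead(D) = −3x⁴ ÷ 3x³ = −x. Subtract (−x)·D = −3x⁴ + 5x³ + 6x. Remainder: 15x³ − 25x² − 38.
Step 2: lead(15x³ − 25x² − 38) ÷ lead(D) = 15x³ ÷ 3x³ = 5. Subtract (5)·D = 15x³ − 25x² − 30. Remainder: −8.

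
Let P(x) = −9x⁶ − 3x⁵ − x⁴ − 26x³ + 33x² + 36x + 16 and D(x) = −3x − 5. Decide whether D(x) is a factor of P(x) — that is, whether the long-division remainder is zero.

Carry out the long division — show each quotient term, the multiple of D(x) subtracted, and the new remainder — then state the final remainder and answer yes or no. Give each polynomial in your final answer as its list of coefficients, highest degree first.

Step 1: lead(−9x⁶ − 3x⁵ − x⁴ − 26x³ + 33x² + 36x + 16) ÷ lead(D) = −9x⁶ ÷ −3x = 3x⁵. Subtract (3x⁵)·D = −9x⁶ − 15x⁵. Remainder: 12x⁵ − x⁴ − 26x³ + 33x² + 36x + 16.
Step 2: lead(12x⁵ − x⁴ − 26x³ + 33x² + 36x + 16) ÷ lead(D) = 12x⁵ ÷ −3x = −4x⁴. Subtract (−4x⁴)·D = 12x⁵ + 20x⁴. Remainder: −21x⁴ − 26x³ + 33x² + 36x + 16.
Step 3: lead(−21x⁴ − 26x³ + 33x² + 36x + 16) ÷ lead(D) = −21x⁴ ÷ −3x = 7x³. Subtract (7x³)·D = −21x⁴ − 35x³. Remainder: 9x³ + 33x² + 36x + 16.
Step 4: lead(9x³ + 33x² + 36x + 16) ÷ lead(D) = 9x³ ÷ −3x = −3x². Subtract (−3x²)·D = 9x³ + 15x². Remainder: 18x² + 36x + 16.
Step 5: lead(18x² + 36x + 16) ÷ lead(D) = 18x² ÷ −3x = −6x. Subtract (−6x)·D = 18x² + 30x. Remainder: 6x + 16.
Step 6: lead(6x + 16) ÷ lead(D) = 6x ÷ −3x = −2. Subtract (−2)·D = 6x + 10. Remainder: 6.

R = [6], so D(x) is not a factor of P(x). no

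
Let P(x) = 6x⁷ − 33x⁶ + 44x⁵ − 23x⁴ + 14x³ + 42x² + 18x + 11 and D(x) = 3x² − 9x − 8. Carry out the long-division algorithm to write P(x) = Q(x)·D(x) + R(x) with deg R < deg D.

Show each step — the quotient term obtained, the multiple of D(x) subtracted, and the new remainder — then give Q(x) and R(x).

Step 1: lead(6x⁷ − 33x⁶ + 44x⁵ − 23x⁴ + 14x³ + 42x² + 18x + 11) ÷ lead(D) = 6x⁷ ÷ 3x² = 2x⁵. Subtract (2x⁵)·D = 6x⁷ − 18x⁶ − 16x⁵. Remainder: −15x⁶ + 60x⁵ − 23x⁴ + 14x³ + 42x² + 18x + 11.
Step 2: lead(−15x⁶ + 60x⁵ − 23x⁴ + 14x³ + 42x² + 18x + 11) ÷ lead(D) = −15x⁶ ÷ 3x² = −5x⁴. Subtract (−5x⁴)·D = −15x⁶ + 45x⁵ + 40x⁴. Remainder: 15x⁵ − 63x⁴ + 14x³ + 42x² + 18x + 11.
Step 3: lead(15x⁵ − 63x⁴ + 14x³ + 42x² + 18x + 11) ÷ lead(D) = 15x⁵ ÷ 3x² = 5x³. Subtract (5x³)·D = 15x⁵ − 45x⁴ − 40x³. Remainder: −18x⁴ + 54x³ + 42x² + 18x + 11.
Step 4: lead(−18x⁴ + 54x³ + 42x² + 18x + 11) ÷ lead(D) = −18x⁴ ÷ 3x² = −6x². Subtract (−6x²)·D = −18x⁴ + 54x³ + 48x². Remainder: −6x² + 18x + 11.
Step 5: lead(−6x² + 18x + 11) ÷ lead(D) = −6x² ÷ 3x² = −2. Subtract (−2)·D = −6x² + 18x + 16. Remainder: −5.

Q(x) = 2x⁵ − 5x⁴ + 5x³ − 6x² − 2; R(x) = −5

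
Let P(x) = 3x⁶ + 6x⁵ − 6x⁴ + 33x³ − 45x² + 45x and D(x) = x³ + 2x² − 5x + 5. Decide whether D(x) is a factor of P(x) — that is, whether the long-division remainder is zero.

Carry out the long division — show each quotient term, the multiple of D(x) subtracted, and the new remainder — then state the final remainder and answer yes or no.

Step 1: lead(3x⁶ + 6x⁵ − 6x⁴ + 33x³ − 45x² + 45x) ÷ lead(D) = 3x⁶ ÷ x³ = 3x³. Subtract (3x³)·D = 3x⁶ + 6x⁵ − 15x⁴ + 15x³. Remainder: 9x⁴ + 18x³ − 45x² + 45x.
Step 2: lead(9x⁴ + 18x³ − 45x² + 45x) ÷ lead(D) = 9x⁴ ÷ x³ = 9x. Subtract (9x)·D = 9x⁴ + 18x³ − 45x² + 45x. Remainder: 0.

R(x) = 0, so D(x) is a factor of P(x). yes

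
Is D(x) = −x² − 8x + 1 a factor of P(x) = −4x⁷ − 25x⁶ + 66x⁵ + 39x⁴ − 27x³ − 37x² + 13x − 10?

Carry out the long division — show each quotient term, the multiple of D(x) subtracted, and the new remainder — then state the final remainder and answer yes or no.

R(x) = −9, so D(x) is not a factor of P(x). no

Step 1: lead(−4x⁷ − 25x⁶ + 66x⁵ + 39x⁴ − 27x³ − 37x² + 13x − 10) ÷ lead(D) = −4x⁷ ÷ −x² = 4x⁵. Subtract (4x⁵)·D = −4x⁷ − 32x⁶ + 4x⁵. Remainder: 7x⁶ + 62x⁵ + 39x⁴ − 27x³ − 37x² + 13x − 10.
Step 2: lead(7x⁶ + 62x⁵ + 39x⁴ − 27x³ − 37x² + 13x − 10) ÷ lead(D) = 7x⁶ ÷ −x² = −7x⁴. Subtract (−7x⁴)·D = 7x⁶ + 56x⁵ − 7x⁴. Remainder: 6x⁵ + 46x⁴ − 27x³ − 37x² + 13x − 10.
Step 3: lead(6x⁵ + 46x⁴ − 27x³ − 37x² + 13x − 10) ÷ lead(D) = 6x⁵ ÷ −x² = −6x³. Subtract (−6x³)·D = 6x⁵ + 48x⁴ − 6x³. Remainder: −2x⁴ − 21x³ − 37x² + 13x − 10.
Step 4: lead(−2x⁴ − 21x³ − 37x² + 13x − 10) ÷ lead(D) = −2x⁴ ÷ −x² = 2x². Subtract (2x²)·D = −2x⁴ − 16x³ + 2x². Remainder: −5x³ − 39x² + 13x − 10.
Step 5: lead(−5x³ − 39x² + 13x − 10) ÷ lead(D) = −5x³ ÷ −x² = 5x. Subtract (5x)·D = −5x³ − 40x² + 5x. Remainder: x² + 8x − 10.
Step 6: lead(x² + 8x − 10) ÷ lead(D) = x² ÷ −x² = −1. Subtract (−1)·D = x² + 8x − 1. Remainder: −9.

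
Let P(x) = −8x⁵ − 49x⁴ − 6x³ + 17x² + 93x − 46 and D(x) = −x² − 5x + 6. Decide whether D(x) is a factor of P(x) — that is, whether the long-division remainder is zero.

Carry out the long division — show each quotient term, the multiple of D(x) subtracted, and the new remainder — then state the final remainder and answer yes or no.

Step 1: lead(−8x⁵ − 49x⁴ − 6x³ + 17x² + 93x − 46) ÷ lead(D) = −8x⁵ ÷ −x² = 8x³. Subtract (8x³)·D = −8x⁵ − 40x⁴ + 48x³. Remainder: −9x⁴ − 54x³ + 17x² + 93x − 46.
Step 2: lead(−9x⁴ − 54x³ + 17x² + 93x − 46) ÷ lead(D) = −9x⁴ ÷ −x² = 9x². Subtract (9x²)·D = −9x⁴ − 45x³ + 54x². Remainder: −9x³ − 37x² + 93x − 46.
Step 3: lead(−9x³ − 37x² + 93x − 46) ÷ lead(D) = −9x³ ÷ −x² = 9x. Subtract (9x)·D = −9x³ − 45x² + 54x. Remainder: 8x² + 39x − 46.
Step 4: lead(8x² + 39x − 46) ÷ lead(D) = 8x² ÷ −x² = −8. Subtract (−8)·D = 8x² + 40x − 48. Remainder: −x + 2.

R(x) = −x + 2, so D(x) is not a factor of P(x). no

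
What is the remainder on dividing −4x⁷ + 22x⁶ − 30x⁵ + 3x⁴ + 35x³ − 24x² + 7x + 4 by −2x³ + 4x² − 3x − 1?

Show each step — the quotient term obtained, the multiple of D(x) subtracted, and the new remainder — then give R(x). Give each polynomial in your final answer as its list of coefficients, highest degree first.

Step 1: lead(−4x⁷ + 22x⁶ − 30x⁵ + 3x⁴ + 35x³ − 24x² + 7x + 4) ÷ lead(D) = −4x⁷ ÷ −2x³ = 2x⁴. Subtract (2x⁴)·D = −4x⁷ + 8x⁶ − 6x⁵ − 2x⁴. Remainder: 14x⁶ − 24x⁵ + 5x⁴ + 35x³ − 24x² + 7x + 4.
Step 2: lead(14x⁶ − 24x⁵ + 5x⁴ + 35x³ − 24x² + 7x + 4) ÷ lead(D) = 14x⁶ ÷ −2x³ = −7x³. Subtract (−7x³)·D = 14x⁶ − 28x⁵ + 21x⁴ + 7x³. Remainder: 4x⁵ − 16x⁴ + 28x³ − 24x² + 7x + 4.
Step 3: lead(4x⁵ − 16x⁴ + 28x³ − 24x² + 7x + 4) ÷ lead(D) = 4x⁵ ÷ −2x³ = −2x². Subtract (−2x²)·D = 4x⁵ − 8x⁴ + 6x³ + 2x². Remainder: −8x⁴ + 22x³ − 26x² + 7x + 4.
Step 4: lead(−8x⁴ + 22x³ − 26x² + 7x + 4) ÷ lead(D) = −8x⁴ ÷ −2x³ = 4x. Subtract (4x)·D = −8x⁴ + 16x³ − 12x² − 4x. Remainder: 6x³ − 14x² + 11x + 4.
Step 5: lead(6x³ − 14x² + 11x + 4) ÷ lead(D) = 6x³ ÷ −2x³ = −3. Subtract (−3)·D = 6x³ − 12x² + 9x + 3. Remainder: −2x² + 2x + 1.

R = [-2, 2, 1]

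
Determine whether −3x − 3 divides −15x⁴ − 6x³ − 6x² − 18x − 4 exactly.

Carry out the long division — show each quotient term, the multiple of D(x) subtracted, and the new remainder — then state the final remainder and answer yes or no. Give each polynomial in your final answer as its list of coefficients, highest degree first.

Step 1: lead(−15x⁴ − 6x³ − 6x² − 18x − 4) ÷ lead(D) = −15x⁴ ÷ −3x = 5x³. Subtract (5x³)·D = −15x⁴ − 15x³. Remainder: 9x³ − 6x² − 18x − 4.
Step 2: lead(9x³ − 6x² − 18x − 4) ÷ lead(D) = 9x³ ÷ −3x = −3x². Subtract (−3x²)·D = 9x³ + 9x². Remainder: −15x² − 18x − 4.
Step 3: lead(−15x² − 18x − 4) ÷ lead(D) = −15x² ÷ −3x = 5x. Subtract (5x)·D = −15x² − 15x. Remainder: −3x − 4.
Step 4: lead(−3x − 4) ÷ lead(D) = −3x ÷ −3x = 1. Subtract (1)·D = −3x − 3. Remainder: −1.

R = [-1], so D(x) is not a factor of P(x). no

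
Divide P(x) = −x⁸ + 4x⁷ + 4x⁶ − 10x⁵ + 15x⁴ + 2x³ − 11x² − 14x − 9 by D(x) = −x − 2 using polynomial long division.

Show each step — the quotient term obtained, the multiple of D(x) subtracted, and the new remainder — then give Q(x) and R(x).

Step 1: lead(−x⁸ + 4x⁷ + 4x⁶ − 10x⁵ + 15x⁴ + 2x³ − 11x² − 14x − 9) ÷ lead(D) = −x⁸ ÷ −x = x⁷. Subtract (x⁷)·D = −x⁸ − 2x⁷. Remainder: 6x⁷ + 4x⁶ − 10x⁵ + 15x⁴ + 2x³ − 11x² − 14x − 9.
Step 2: lead(6x⁷ + 4x⁶ − 10x⁵ + 15x⁴ + 2x³ − 11x² − 14x − 9) ÷ lead(D) = 6x⁷ ÷ −x = −6x⁶. Subtract (−6x⁶)·D = 6x⁷ + 12x⁶. Remainder: −8x⁶ − 10x⁵ + 15x⁴ + 2x³ − 11x² − 14x − 9.
Step 3: lead(−8x⁶ − 10x⁵ + 15x⁴ + 2x³ − 11x² − 14x − 9) ÷ lead(D) = −8x⁶ ÷ −x = 8x⁵. Subtract (8x⁵)·D = −8x⁶ − 16x⁵. Remainder: 6x⁵ + 15x⁴ + 2x³ − 11x² − 14x − 9.
Step 4: lead(6x⁵ + 15x⁴ + 2x³ − 11x² − 14x − 9) ÷ lead(D) = 6x⁵ ÷ −x = −6x⁴. Subtract (−6x⁴)·D = 6x⁵ + 12x⁴. Remainder: 3x⁴ + 2x³ − 11x² − 14x − 9.
Step 5: lead(3x⁴ + 2x³ − 11x² − 14x − 9) ÷ lead(D) = 3x⁴ ÷ −x = −3x³. Subtract (−3x³)·D = 3x⁴ + 6x³. Remainder: −4x³ − 11x² − 14x − 9.
Step 6: lead(−4x³ − 11x² − 14x − 9) ÷ lead(D) = −4x³ ÷ −x = 4x². Subtract (4x²)·D = −4x³ − 8x². Remainder: −3x² − 14x − 9.
Step 7: lead(−3x² − 14x − 9) ÷ lead(D) = −3x² ÷ −x = 3x. Subtract (3x)·D = −3x² − 6x. Remainder: −8x − 9.
Step 8: lead(−8x − 9) ÷ lead(D) = −8x ÷ −x = 8. Subtract (8)·D = −8x − 16. Remainder: 7.

Q(x) = x⁷ − 6x⁶ + 8x⁵ − 6x⁴ − 3x³ + 4x² + 3x + 8; R(x) = 7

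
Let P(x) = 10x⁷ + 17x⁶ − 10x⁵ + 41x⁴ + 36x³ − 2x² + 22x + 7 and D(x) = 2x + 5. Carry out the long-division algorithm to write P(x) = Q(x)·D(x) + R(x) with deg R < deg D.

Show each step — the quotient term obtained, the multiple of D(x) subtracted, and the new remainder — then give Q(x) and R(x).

Step 1: lead(10x⁷ + 17x⁶ − 10x⁵ + 41x⁴ + 36x³ − 2x² + 22x + 7) ÷ lead(D) = 10x⁷ ÷ 2x = 5x⁶. Subtract (5x⁶)·D = 10x⁷ + 25x⁶. Remainder: −8x⁶ − 10x⁵ + 41x⁴ + 36x³ − 2x² + 22x + 7.
Step 2: lead(−8x⁶ − 10x⁵ + 41x⁴ + 36x³ − 2x² + 22x + 7) ÷ lead(D) = −8x⁶ ÷ 2x = −4x⁵. Subtract (−4x⁵)·D = −8x⁶ − 20x⁵. Remainder: 10x⁵ + 41x⁴ + 36x³ − 2x² + 22x + 7.
Step 3: lead(10x⁵ + 41x⁴ + 36x³ − 2x² + 22x + 7) ÷ lead(D) = 10x⁵ ÷ 2x = 5x⁴. Subtract (5x⁴)·D = 10x⁵ + 25x⁴. Remainder: 16x⁴ + 36x³ − 2x² + 22x + 7.
Step 4: lead(16x⁴ + 36x³ − 2x² + 22x + 7) ÷ lead(D) = 16x⁴ ÷ 2x = 8x³. Subtract (8x³)·D = 16x⁴ + 40x³. Remainder: −4x³ − 2x² + 22x + 7.
Step 5: lead(−4x³ − 2x² + 22x + 7) ÷ lead(D) = −4x³ ÷ 2x = −2x². Subtract (−2x²)·D = −4x³ − 10x². Remainder: 8x² + 22x + 7.
Step 6: lead(8x² + 22x + 7) ÷ lead(D) = 8x² ÷ 2x = 4x. Subtract (4x)·D = 8x² + 20x. Remainder: 2x + 7.
Step 7: lead(2x + 7) ÷ lead(D) = 2x ÷ 2x = 1. Subtract (1)·D = 2x + 5. Remainder: 2.

Q(x) = 5x⁶ − 4x⁵ + 5x⁴ + 8x³ − 2x² + 4x + 1; R(x) = 2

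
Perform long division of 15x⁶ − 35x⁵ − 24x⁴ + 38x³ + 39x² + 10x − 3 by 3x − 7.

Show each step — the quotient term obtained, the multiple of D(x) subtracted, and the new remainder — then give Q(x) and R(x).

Q(x) = 5x⁵ − 8x³ − 6x² − x + 1; R(x) = 4

Step 1: lead(15x⁶ − 35x⁵ − 24x⁴ + 38x³ + 39x² + 10x − 3) ÷ lead(D) = 15x⁶ ÷ 3x = 5x⁵. Subtract (5x⁵)·D = 15x⁶ − 35x⁵. Remainder: −24x⁴ + 38x³ + 39x² + 10x − 3.
Step 2: lead(−24x⁴ + 38x³ + 39x² + 10x − 3) ÷ lead(D) = −24x⁴ ÷ 3x = −8x³. Subtract (−8x³)·D = −24x⁴ + 56x³. Remainder: −18x³ + 39x² + 10x − 3.
Step 3: lead(−18x³ + 39x² + 10x − 3) ÷ lead(D) = −18x³ ÷ 3x = −6x². Subtract (−6x²)·D = −18x³ + 42x². Remainder: −3x² + 10x − 3.
Step 4: lead(−3x² + 10x − 3) ÷ lead(D) = −3x² ÷ 3x = −x. Subtract (−x)·D = −3x² + 7x. Remainder: 3x − 3.
Step 5: lead(3x − 3) ÷ lead(D) = 3x ÷ 3x = 1. Subtract (1)·D = 3x − 7. Remainder: 4.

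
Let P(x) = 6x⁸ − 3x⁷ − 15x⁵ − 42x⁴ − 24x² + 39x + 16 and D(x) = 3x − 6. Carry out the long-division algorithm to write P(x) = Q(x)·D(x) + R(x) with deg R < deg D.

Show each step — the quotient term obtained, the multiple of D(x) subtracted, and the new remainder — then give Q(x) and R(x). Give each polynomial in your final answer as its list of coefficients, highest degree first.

Step 1: lead(6x⁸ − 3x⁷ − 15x⁵ − 42x⁴ − 24x² + 39x + 16) ÷ lead(D) = 6x⁸ ÷ 3x = 2x⁷. Subtract (2x⁷)·D = 6x⁸ − 12x⁷. Remainder: 9x⁷ − 15x⁵ − 42x⁴ − 24x² + 39x + 16.
Step 2: lead(9x⁷ − 15x⁵ − 42x⁴ − 24x² + 39x + 16) ÷ lead(D) = 9x⁷ ÷ 3x = 3x⁶. Subtract (3x⁶)·D = 9x⁷ − 18x⁶. Remainder: 18x⁶ − 15x⁵ − 42x⁴ − 24x² + 39x + 16.
Step 3: lead(18x⁶ − 15x⁵ − 42x⁴ − 24x² + 39x + 16) ÷ lead(D) = 18x⁶ ÷ 3x = 6x⁵. Subtract (6x⁵)·D = 18x⁶ − 36x⁵. Remainder: 21x⁵ − 42x⁴ − 24x² + 39x + 16.
Step 4: lead(21x⁵ − 42x⁴ − 24x² + 39x + 16) ÷ lead(D) = 21x⁵ ÷ 3x = 7x⁴. Subtract (7x⁴)·D = 21x⁵ − 42x⁴. Remainder: −24x² + 39x + 16.
Step 5: lead(−24x² + 39x + 16) ÷ lead(D) = −24x² ÷ 3x = −8x. Subtract (−8x)·D = −24x² + 48x. Remainder: −9x + 16.
Step 6: lead(−9x + 16) ÷ lead(D) = −9x ÷ 3x = −3. Subtract (−3)·D = −9x + 18. Remainder: −2.

Q = [2, 3, 6, 7, 0, 0, -8, -3]; R = [-2]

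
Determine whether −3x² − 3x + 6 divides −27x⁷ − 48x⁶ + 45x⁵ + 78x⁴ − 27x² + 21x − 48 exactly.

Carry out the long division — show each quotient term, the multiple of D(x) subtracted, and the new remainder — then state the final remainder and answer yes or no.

Step 1: lead(−27x⁷ − 48x⁶ + 45x⁵ + 78x⁴ − 27x² + 21x − 48) ÷ lead(D) = −27x⁷ ÷ −3x² = 9x⁵. Subtract (9x⁵)·D = −27x⁷ − 27x⁶ + 54x⁵. Remainder: −21x⁶ − 9x⁵ + 78x⁴ − 27x² + 21x − 48.
Step 2: lead(−21x⁶ − 9x⁵ + 78x⁴ − 27x² + 21x − 48) ÷ lead(D) = −21x⁶ ÷ −3x² = 7x⁴. Subtract (7x⁴)·D = −21x⁶ − 21x⁵ + 42x⁴. Remainder: 12x⁵ + 36x⁴ − 27x² + 21x − 48.
Step 3: lead(12x⁵ + 36x⁴ − 27x² + 21x − 48) ÷ lead(D) = 12x⁵ ÷ −3x² = −4x³. Subtract (−4x³)·D = 12x⁵ + 12x⁴ − 24x³. Remainder: 24x⁴ + 24x³ − 27x² + 21x − 48.
Step 4: lead(24x⁴ + 24x³ − 27x² + 21x − 48) ÷ lead(D) = 24x⁴ ÷ −3x² = −8x². Subtract (−8x²)·D = 24x⁴ + 24x³ − 48x². Remainder: 21x² + 21x − 48.
Step 5: lead(21x² + 21x − 48) ÷ lead(D) = 21x² ÷ −3x² = −7. Subtract (−7)·D = 21x² + 21x − 42. Remainder: −6.

R(x) = −6, so D(x) is not a factor of P(x). no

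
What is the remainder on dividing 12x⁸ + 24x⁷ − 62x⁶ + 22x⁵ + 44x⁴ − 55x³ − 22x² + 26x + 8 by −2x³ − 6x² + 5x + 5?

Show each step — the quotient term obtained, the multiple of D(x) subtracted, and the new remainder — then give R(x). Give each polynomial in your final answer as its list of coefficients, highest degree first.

R = [-6, 6, 3]

Step 1: lead(12x⁸ + 24x⁷ − 62x⁶ + 22x⁵ + 44x⁴ − 55x³ − 22x² + 26x + 8) ÷ lead(D) = 12x⁸ ÷ −2x³ = −6x⁵. Subtract (−6x⁵)·D = 12x⁸ + 36x⁷ − 30x⁶ − 30x⁵. Remainder: −12x⁷ − 32x⁶ + 52x⁵ + 44x⁴ − 55x³ − 22x² + 26x + 8.
Step 2: lead(−12x⁷ − 32x⁶ + 52x⁵ + 44x⁴ − 55x³ − 22x² + 26x + 8) ÷ lead(D) = −12x⁷ ÷ −2x³ = 6x⁴. Subtract (6x⁴)·D = −12x⁷ − 36x⁶ + 30x⁵ + 30x⁴. Remainder: 4x⁶ + 22x⁵ + 14x⁴ − 55x³ − 22x² + 26x + 8.
Step 3: lead(4x⁶ + 22x⁵ + 14x⁴ − 55x³ − 22x² + 26x + 8) ÷ lead(D) = 4x⁶ ÷ −2x³ = −2x³. Subtract (−2x³)·D = 4x⁶ + 12x⁵ − 10x⁴ − 10x³. Remainder: 10x⁵ + 24x⁴ − 45x³ − 22x² + 26x + 8.
Step 4: lead(10x⁵ + 24x⁴ − 45x³ − 22x² + 26x + 8) ÷ lead(D) = 10x⁵ ÷ −2x³ = −5x². Subtract (−5x²)·D = 10x⁵ + 30x⁴ − 25x³ − 25x². Remainder: −6x⁴ − 20x³ + 3x² + 26x + 8.
Step 5: lead(−6x⁴ − 20x³ + 3x² + 26x + 8) ÷ lead(D) = −6x⁴ ÷ −2x³ = 3x. Subtract (3x)·D = −6x⁴ − 18x³ + 15x² + 15x. Remainder: −2x³ − 12x² + 11x + 8.
Step 6: lead(−2x³ − 12x² + 11x + 8) ÷ lead(D) = −2x³ ÷ −2x³ = 1. Subtract (1)·D = −2x³ − 6x² + 5x + 5. Remainder: −6x² + 6x + 3.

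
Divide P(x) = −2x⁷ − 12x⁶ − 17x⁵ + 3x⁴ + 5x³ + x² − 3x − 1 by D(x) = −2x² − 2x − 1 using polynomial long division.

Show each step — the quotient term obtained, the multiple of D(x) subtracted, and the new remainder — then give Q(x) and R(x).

Step 1: lead(−2x⁷ − 12x⁶ − 17x⁵ + 3x⁴ + 5x³ + x² − 3x − 1) ÷ lead(D) = −2x⁷ ÷ −2x² = x⁵. Subtract (x⁵)·D = −2x⁷ − 2x⁶ − x⁵. Remainder: −10x⁶ − 16x⁵ + 3x⁴ + 5x³ + x² − 3x − 1.
Step 2: lead(−10x⁶ − 16x⁵ + 3x⁴ + 5x³ + x² − 3x − 1) ÷ lead(D) = −10x⁶ ÷ −2x² = 5x⁴. Subtract (5x⁴)·D = −10x⁶ − 10x⁵ − 5x⁴. Remainder: −6x⁵ + 8x⁴ + 5x³ + x² − 3x − 1.
Step 3: lead(−6x⁵ + 8x⁴ + 5x³ + x² − 3x − 1) ÷ lead(D) = −6x⁵ ÷ −2x² = 3x³. Subtract (3x³)·D = −6x⁵ − 6x⁴ − 3x³. Remainder: 14x⁴ + 8x³ + x² − 3x − 1.
Step 4: lead(14x⁴ + 8x³ + x² − 3x − 1) ÷ lead(D) = 14x⁴ ÷ −2x² = −7x². Subtract (−7x²)·D = 14x⁴ + 14x³ + 7x². Remainder: −6x³ − 6x² − 3x − 1.
Step 5: lead(−6x³ − 6x² − 3x − 1) ÷ lead(D) = −6x³ ÷ −2x² = 3x. Subtract (3x)·D = −6x³ − 6x² − 3x. Remainder: −1.

Q(x) = x⁵ + 5x⁴ + 3x³ − 7x² + 3x; R(x) = −1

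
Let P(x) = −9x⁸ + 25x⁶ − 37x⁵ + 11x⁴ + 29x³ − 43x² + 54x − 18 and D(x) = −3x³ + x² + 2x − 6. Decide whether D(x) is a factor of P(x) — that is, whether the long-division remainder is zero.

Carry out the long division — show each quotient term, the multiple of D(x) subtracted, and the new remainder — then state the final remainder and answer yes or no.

R(x) = 0, so D(x) is a factor of P(x). yes

Step 1: lead(−9x⁸ + 25x⁶ − 37x⁵ + 11x⁴ + 29x³ − 43x² + 54x − 18) ÷ lead(D) = −9x⁸ ÷ −3x³ = 3x⁵. Subtract (3x⁵)·D = −9x⁸ + 3x⁷ + 6x⁶ − 18x⁵. Remainder: −3x⁷ + 19x⁶ − 19x⁵ + 11x⁴ + 29x³ − 43x² + 54x − 18.
Step 2: lead(−3x⁷ + 19x⁶ − 19x⁵ + 11x⁴ + 29x³ − 43x² + 54x − 18) ÷ lead(D) = −3x⁷ ÷ −3x³ = x⁴. Subtract (x⁴)·D = −3x⁷ + x⁶ + 2x⁵ − 6x⁴. Remainder: 18x⁶ − 21x⁵ + 17x⁴ + 29x³ − 43x² + 54x − 18.
Step 3: lead(18x⁶ − 21x⁵ + 17x⁴ + 29x³ − 43x² + 54x − 18) ÷ lead(D) = 18x⁶ ÷ −3x³ = −6x³. Subtract (−6x³)·D = 18x⁶ − 6x⁵ − 12x⁴ + 36x³. Remainder: −15x⁵ + 29x⁴ − 7x³ − 43x² + 54x − 18.
Step 4: lead(−15x⁵ + 29x⁴ − 7x³ − 43x² + 54x − 18) ÷ lead(D) = −15x⁵ ÷ −3x³ = 5x². Subtract (5x²)·D = −15x⁵ + 5x⁴ + 10x³ − 30x². Remainder: 24x⁴ − 17x³ − 13x² + 54x − 18.
Step 5: lead(24x⁴ − 17x³ − 13x² + 54x − 18) ÷ lead(D) = 24x⁴ ÷ −3x³ = −8x. Subtract (−8x)·D = 24x⁴ − 8x³ − 16x² + 48x. Remainder: −9x³ + 3x² + 6x − 18.
Step 6: lead(−9x³ + 3x² + 6x − 18) ÷ lead(D) = −9x³ ÷ −3x³ = 3. Subtract (3)·D = −9x³ + 3x² + 6x − 18. Remainder: 0.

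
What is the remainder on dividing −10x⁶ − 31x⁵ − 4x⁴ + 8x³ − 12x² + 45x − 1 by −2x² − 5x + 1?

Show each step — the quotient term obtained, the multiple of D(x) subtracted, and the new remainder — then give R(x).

R(x) = 7

Step 1: lead(−10x⁶ − 31x⁵ − 4x⁴ + 8x³ − 12x² + 45x − 1) ÷ lead(D) = −10x⁶ ÷ −2x² = 5x⁴. Subtract (5x⁴)·D = −10x⁶ − 25x⁵ + 5x⁴. Remainder: −6x⁵ − 9x⁴ + 8x³ − 12x² + 45x − 1.
Step 2: lead(−6x⁵ − 9x⁴ + 8x³ − 12x² + 45x − 1) ÷ lead(D) = −6x⁵ ÷ −2x² = 3x³. Subtract (3x³)·D = −6x⁵ − 15x⁴ + 3x³. Remainder: 6x⁴ + 5x³ − 12x² + 45x − 1.
Step 3: lead(6x⁴ + 5x³ − 12x² + 45x − 1) ÷ lead(D) = 6x⁴ ÷ −2x² = −3x². Subtract (−3x²)·D = 6x⁴ + 15x³ − 3x². Remainder: −10x³ − 9x² + 45x − 1.
Step 4: lead(−10x³ − 9x² + 45x − 1) ÷ lead(D) = −10x³ ÷ −2x² = 5x. Subtract (5x)·D = −10x³ − 25x² + 5x. Remainder: 16x² + 40x − 1.
Step 5: lead(16x² + 40x − 1) ÷ lead(D) = 16x² ÷ −2x² = −8. Subtract (−8)·D = 16x² + 40x − 8. Remainder: 7.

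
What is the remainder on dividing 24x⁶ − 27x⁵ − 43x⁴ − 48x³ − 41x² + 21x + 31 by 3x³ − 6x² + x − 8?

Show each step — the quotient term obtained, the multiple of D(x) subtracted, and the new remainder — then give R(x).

R(x) = 7

Step 1: lead(24x⁶ − 27x⁵ − 43x⁴ − 48x³ − 41x² + 21x + 31) ÷ lead(D) = 24x⁶ ÷ 3x³ = 8x³. Subtract (8x³)·D = 24x⁶ − 48x⁵ + 8x⁴ − 64x³. Remainder: 21x⁵ − 51x⁴ + 16x³ − 41x² + 21x + 31.
Step 2: lead(21x⁵ − 51x⁴ + 16x³ − 41x² + 21x + 31) ÷ lead(D) = 21x⁵ ÷ 3x³ = 7x². Subtract (7x²)·D = 21x⁵ − 42x⁴ + 7x³ − 56x². Remainder: −9x⁴ + 9x³ + 15x² + 21x + 31.
Step 3: lead(−9x⁴ + 9x³ + 15x² + 21x + 31) ÷ lead(D) = −9x⁴ ÷ 3x³ = −3x. Subtract (−3x)·D = −9x⁴ + 18x³ − 3x² + 24x. Remainder: −9x³ + 18x² − 3x + 31.
Step 4: lead(−9x³ + 18x² − 3x + 31) ÷ lead(D) = −9x³ ÷ 3x³ = −3. Subtract (−3)·D = −9x³ + 18x² − 3x + 24. Remainder: 7.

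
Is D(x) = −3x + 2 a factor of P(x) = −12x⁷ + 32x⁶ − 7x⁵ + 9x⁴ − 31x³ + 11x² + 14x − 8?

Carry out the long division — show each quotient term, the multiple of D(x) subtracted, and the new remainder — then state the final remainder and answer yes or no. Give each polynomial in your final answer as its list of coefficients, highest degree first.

R = [0], so D(x) is a factor of P(x). yes

Step 1: lead(−12x⁷ + 32x⁶ − 7x⁵ + 9x⁴ − 31x³ + 11x² + 14x − 8) ÷ lead(D) = −12x⁷ ÷ −3x = 4x⁶. Subtract (4x⁶)·D = −12x⁷ + 8x⁶. Remainder: 24x⁶ − 7x⁵ + 9x⁴ − 31x³ + 11x² + 14x − 8.
Step 2: lead(24x⁶ − 7x⁵ + 9x⁴ − 31x³ + 11x² + 14x − 8) ÷ lead(D) = 24x⁶ ÷ −3x = −8x⁵. Subtract (−8x⁵)·D = 24x⁶ − 16x⁵. Remainder: 9x⁵ + 9x⁴ − 31x³ + 11x² + 14x − 8.
Step 3: lead(9x⁵ + 9x⁴ − 31x³ + 11x² + 14x − 8) ÷ lead(D) = 9x⁵ ÷ −3x = −3x⁴. Subtract (−3x⁴)·D = 9x⁵ − 6x⁴. Remainder: 15x⁴ − 31x³ + 11x² + 14x − 8.
Step 4: lead(15x⁴ − 31x³ + 11x² + 14x − 8) ÷ lead(D) = 15x⁴ ÷ −3x = −5x³. Subtract (−5x³)·D = 15x⁴ − 10x³. Remainder: −21x³ + 11x² + 14x − 8.
Step 5: lead(−21x³ + 11x² + 14x − 8) ÷ lead(D) = −21x³ ÷ −3x = 7x². Subtract (7x²)·D = −21x³ + 14x². Remainder: −3x² + 14x − 8.
Step 6: lead(−3x² + 14x − 8) ÷ lead(D) = −3x² ÷ −3x = x. Subtract (x)·D = −3x² + 2x. Remainder: 12x − 8.
Step 7: lead(12x − 8) ÷ lead(D) = 12x ÷ −3x = −4. Subtract (−4)·D = 12x − 8. Remainder: 0.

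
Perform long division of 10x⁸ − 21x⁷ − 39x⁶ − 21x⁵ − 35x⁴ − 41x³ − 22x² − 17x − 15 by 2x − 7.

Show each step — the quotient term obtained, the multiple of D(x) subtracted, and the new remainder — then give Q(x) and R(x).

Step 1: lead(10x⁸ − 21x⁷ − 39x⁶ − 21x⁵ − 35x⁴ − 41x³ − 22x² − 17x − 15) ÷ lead(D) = 10x⁸ ÷ 2x = 5x⁷. Subtract (5x⁷)·D = 10x⁸ − 35x⁷. Remainder: 14x⁷ − 39x⁶ − 21x⁵ − 35x⁴ − 41x³ − 22x² − 17x − 15.
Step 2: lead(14x⁷ − 39x⁶ − 21x⁵ − 35x⁴ − 41x³ − 22x² − 17x − 15) ÷ lead(D) = 14x⁷ ÷ 2x = 7x⁶. Subtract (7x⁶)·D = 14x⁷ − 49x⁶. Remainder: 10x⁶ − 21x⁵ − 35x⁴ − 41x³ − 22x² − 17x − 15.
Step 3: lead(10x⁶ − 21x⁵ − 35x⁴ − 41x³ − 22x² − 17x − 15) ÷ lead(D) = 10x⁶ ÷ 2x = 5x⁵. Subtract (5x⁵)·D = 10x⁶ − 35x⁵. Remainder: 14x⁵ − 35x⁴ − 41x³ − 22x² − 17x − 15.
Step 4: lead(14x⁵ − 35x⁴ − 41x³ − 22x² − 17x − 15) ÷ lead(D) = 14x⁵ ÷ 2x = 7x⁴. Subtract (7x⁴)·D = 14x⁵ − 49x⁴. Remainder: 14x⁴ − 41x³ − 22x² − 17x − 15.
Step 5: lead(14x⁴ − 41x³ − 22x² − 17x − 15) ÷ lead(D) = 14x⁴ ÷ 2x = 7x³. Subtract (7x³)·D = 14x⁴ − 49x³. Remainder: 8x³ − 22x² − 17x − 15.
Step 6: lead(8x³ − 22x² − 17x − 15) ÷ lead(D) = 8x³ ÷ 2x = 4x². Subtract (4x²)·D = 8x³ − 28x². Remainder: 6x² − 17x − 15.
Step 7: lead(6x² − 17x − 15) ÷ lead(D) = 6x² ÷ 2x = 3x. Subtract (3x)·D = 6x² − 21x. Remainder: 4x − 15.
Step 8: lead(4x − 15) ÷ lead(D) = 4x ÷ 2x = 2. Subtract (2)·D = 4x − 14. Remainder: −1.

Q(x) = 5x⁷ + 7x⁶ + 5x⁵ + 7x⁴ + 7x³ + 4x² + 3x + 2; R(x) = −1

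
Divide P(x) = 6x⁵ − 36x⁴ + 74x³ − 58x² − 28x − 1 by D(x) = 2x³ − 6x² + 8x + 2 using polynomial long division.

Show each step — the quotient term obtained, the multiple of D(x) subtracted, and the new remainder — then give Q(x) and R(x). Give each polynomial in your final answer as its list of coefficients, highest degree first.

Step 1: lead(6x⁵ − 36x⁴ + 74x³ − 58x² − 28x − 1) ÷ lead(D) = 6x⁵ ÷ 2x³ = 3x². Subtract (3x²)·D = 6x⁵ − 18x⁴ + 24x³ + 6x². Remainder: −18x⁴ + 50x³ − 64x² − 28x − 1.
Step 2: lead(−18x⁴ + 50x³ − 64x² − 28x − 1) ÷ lead(D) = −18x⁴ ÷ 2x³ = −9x. Subtract (−9x)·D = −18x⁴ + 54x³ − 72x² − 18x. Remainder: −4x³ + 8x² − 10x − 1.
Step 3: lead(−4x³ + 8x² − 10x − 1) ÷ lead(D) = −4x³ ÷ 2x³ = −2. Subtract (−2)·D = −4x³ + 12x² − 16x − 4. Remainder: −4x² + 6x + 3.

Q = [3, -9, -2]; R = [-4, 6, 3]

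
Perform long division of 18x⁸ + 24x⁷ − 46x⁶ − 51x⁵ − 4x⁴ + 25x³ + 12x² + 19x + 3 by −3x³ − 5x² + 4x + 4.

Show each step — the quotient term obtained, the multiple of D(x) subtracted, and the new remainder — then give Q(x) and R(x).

Step 1: lead(18x⁸ + 24x⁷ − 46x⁶ − 51x⁵ − 4x⁴ + 25x³ + 12x² + 19x + 3) ÷ lead(D) = 18x⁸ ÷ −3x³ = −6x⁵. Subtract (−6x⁵)·D = 18x⁸ + 30x⁷ − 24x⁶ − 24x⁵. Remainder: −6x⁷ − 22x⁶ − 27x⁵ − 4x⁴ + 25x³ + 12x² + 19x + 3.
Step 2: lead(−6x⁷ − 22x⁶ − 27x⁵ − 4x⁴ + 25x³ + 12x² + 19x + 3) ÷ lead(D) = −6x⁷ ÷ −3x³ = 2x⁴. Subtract (2x⁴)·D = −6x⁷ − 10x⁶ + 8x⁵ + 8x⁴. Remainder: −12x⁶ − 35x⁵ − 12x⁴ + 25x³ + 12x² + 19x + 3.
Step 3: lead(−12x⁶ − 35x⁵ − 12x⁴ + 25x³ + 12x² + 19x + 3) ÷ lead(D) = −12x⁶ ÷ −3x³ = 4x³. Subtract (4x³)·D = −12x⁶ − 20x⁵ + 16x⁴ + 16x³. Remainder: −15x⁵ − 28x⁴ + 9x³ + 12x² + 19x + 3.
Step 4: lead(−15x⁵ − 28x⁴ + 9x³ + 12x² + 19x + 3) ÷ lead(D) = −15x⁵ ÷ −3x³ = 5x². Subtract (5x²)·D = −15x⁵ − 25x⁴ + 20x³ + 20x². Remainder: −3x⁴ − 11x³ − 8x² + 19x + 3.
Step 5: lead(−3x⁴ − 11x³ − 8x² + 19x + 3) ÷ lead(D) = −3x⁴ ÷ −3x³ = x. Subtract (x)·D = −3x⁴ − 5x³ + 4x² + 4x. Remainder: −6x³ − 12x² + 15x + 3.
Step 6: lead(−6x³ − 12x² + 15x + 3) ÷ lead(D) = −6x³ ÷ −3x³ = 2. Subtract (2)·D = −6x³ − 10x² + 8x + 8. Remainder: −2x² + 7x − 5.

Q(x) = −6x⁵ + 2x⁴ + 4x³ + 5x² + x + 2; R(x) = −2x² + 7x − 5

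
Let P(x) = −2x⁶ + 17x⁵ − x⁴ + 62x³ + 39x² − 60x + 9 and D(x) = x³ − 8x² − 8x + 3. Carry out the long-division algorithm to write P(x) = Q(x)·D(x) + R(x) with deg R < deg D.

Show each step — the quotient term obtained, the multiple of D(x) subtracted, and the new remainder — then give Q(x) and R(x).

Q(x) = −2x³ + x² − 9x + 4; R(x) = −4x² − x − 3

Step 1: lead(−2x⁶ + 17x⁵ − x⁴ + 62x³ + 39x² − 60x + 9) ÷ lead(D) = −2x⁶ ÷ x³ = −2x³. Subtract (−2x³)·D = −2x⁶ + 16x⁵ + 16x⁴ − 6x³. Remainder: x⁵ − 17x⁴ + 68x³ + 39x² − 60x + 9.
Step 2: lead(x⁵ − 17x⁴ + 68x³ + 39x² − 60x + 9) ÷ lead(D) = x⁵ ÷ x³ = x². Subtract (x²)·D = x⁵ − 8x⁴ − 8x³ + 3x². Remainder: −9x⁴ + 76x³ + 36x² − 60x + 9.
Step 3: lead(−9x⁴ + 76x³ + 36x² − 60x + 9) ÷ lead(D) = −9x⁴ ÷ x³ = −9x. Subtract (−9x)·D = −9x⁴ + 72x³ + 72x² − 27x. Remainder: 4x³ − 36x² − 33x + 9.
Step 4: lead(4x³ − 36x² − 33x + 9) ÷ lead(D) = 4x³ ÷ x³ = 4. Subtract (4)·D = 4x³ − 32x² − 32x + 12. Remainder: −4x² − x − 3.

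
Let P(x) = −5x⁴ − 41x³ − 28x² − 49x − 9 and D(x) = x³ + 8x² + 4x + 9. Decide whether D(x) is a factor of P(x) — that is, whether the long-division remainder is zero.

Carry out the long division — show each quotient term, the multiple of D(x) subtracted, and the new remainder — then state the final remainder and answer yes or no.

R(x) = 0, so D(x) is a factor of P(x). yes

Step 1: lead(−5x⁴ − 41x³ − 28x² − 49x − 9) ÷ lead(D) = −5x⁴ ÷ x³ = −5x. Subtract (−5x)·D = −5x⁴ − 40x³ − 20x² − 45x. Remainder: −x³ − 8x² − 4x − 9.
Step 2: lead(−x³ − 8x² − 4x − 9) ÷ lead(D) = −x³ ÷ x³ = −1. Subtract (−1)·D = −x³ − 8x² − 4x − 9. Remainder: 0.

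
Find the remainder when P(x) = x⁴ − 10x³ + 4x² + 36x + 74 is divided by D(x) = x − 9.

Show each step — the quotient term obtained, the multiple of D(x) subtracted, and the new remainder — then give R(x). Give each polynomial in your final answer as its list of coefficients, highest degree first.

R = [-7]

Step 1: lead(x⁴ − 10x³ + 4x² + 36x + 74) ÷ lead(D) = x⁴ ÷ x = x³. Subtract (x³)·D = x⁴ − 9x³. Remainder: −x³ + 4x² + 36x + 74.
Step 2: lead(−x³ + 4x² + 36x + 74) ÷ lead(D) = −x³ ÷ x = −x². Subtract (−x²)·D = −x³ + 9x². Remainder: −5x² + 36x + 74.
Step 3: lead(−5x² + 36x + 74) ÷ lead(D) = −5x² ÷ x = −5x. Subtract (−5x)·D = −5x² + 45x. Remainder: −9x + 74.
Step 4: lead(−9x + 74) ÷ lead(D) = −9x ÷ x = −9. Subtract (−9)·D = −9x + 81. Remainder: −7.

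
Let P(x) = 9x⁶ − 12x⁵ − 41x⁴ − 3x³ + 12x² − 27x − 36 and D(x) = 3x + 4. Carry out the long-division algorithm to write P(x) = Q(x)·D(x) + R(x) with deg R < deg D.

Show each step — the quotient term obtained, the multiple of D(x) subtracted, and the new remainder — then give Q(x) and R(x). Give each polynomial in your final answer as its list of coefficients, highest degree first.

Q = [3, -8, -3, 3, 0, -9]; R = [0]

Step 1: lead(9x⁶ − 12x⁵ − 41x⁴ − 3x³ + 12x² − 27x − 36) ÷ lead(D) = 9x⁶ ÷ 3x = 3x⁵. Subtract (3x⁵)·D = 9x⁶ + 12x⁵. Remainder: −24x⁵ − 41x⁴ − 3x³ + 12x² − 27x − 36.
Step 2: lead(−24x⁵ − 41x⁴ − 3x³ + 12x² − 27x − 36) ÷ lead(D) = −24x⁵ ÷ 3x = −8x⁴. Subtract (−8x⁴)·D = −24x⁵ − 32x⁴. Remainder: −9x⁴ − 3x³ + 12x² − 27x − 36.
Step 3: lead(−9x⁴ − 3x³ + 12x² − 27x − 36) ÷ lead(D) = −9x⁴ ÷ 3x = −3x³. Subtract (−3x³)·D = −9x⁴ − 12x³. Remainder: 9x³ + 12x² − 27x − 36.
Step 4: lead(9x³ + 12x² − 27x − 36) ÷ lead(D) = 9x³ ÷ 3x = 3x². Subtract (3x²)·D = 9x³ + 12x². Remainder: −27x − 36.
Step 5: lead(−27x − 36) ÷ lead(D) = −27x ÷ 3x = −9. Subtract (−9)·D = −27x − 36. Remainder: 0.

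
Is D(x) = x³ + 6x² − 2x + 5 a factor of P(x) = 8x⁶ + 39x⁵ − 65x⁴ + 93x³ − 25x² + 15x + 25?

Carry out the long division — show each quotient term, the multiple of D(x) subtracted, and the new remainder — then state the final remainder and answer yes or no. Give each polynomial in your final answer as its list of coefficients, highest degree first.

R = [0], so D(x) is a factor of P(x). yes

Step 1: lead(8x⁶ + 39x⁵ − 65x⁴ + 93x³ − 25x² + 15x + 25) ÷ lead(D) = 8x⁶ ÷ x³ = 8x³. Subtract (8x³)·D = 8x⁶ + 48x⁵ − 16x⁴ + 40x³. Remainder: −9x⁵ − 49x⁴ + 53x³ − 25x² + 15x + 25.
Step 2: lead(−9x⁵ − 49x⁴ + 53x³ − 25x² + 15x + 25) ÷ lead(D) = −9x⁵ ÷ x³ = −9x². Subtract (−9x²)·D = −9x⁵ − 54x⁴ + 18x³ − 45x². Remainder: 5x⁴ + 35x³ + 20x² + 15x + 25.
Step 3: lead(5x⁴ + 35x³ + 20x² + 15x + 25) ÷ lead(D) = 5x⁴ ÷ x³ = 5x. Subtract (5x)·D = 5x⁴ + 30x³ − 10x² + 25x. Remainder: 5x³ + 30x² − 10x + 25.
Step 4: lead(5x³ + 30x² − 10x + 25) ÷ lead(D) = 5x³ ÷ x³ = 5. Subtract (5)·D = 5x³ + 30x² − 10x + 25. Remainder: 0.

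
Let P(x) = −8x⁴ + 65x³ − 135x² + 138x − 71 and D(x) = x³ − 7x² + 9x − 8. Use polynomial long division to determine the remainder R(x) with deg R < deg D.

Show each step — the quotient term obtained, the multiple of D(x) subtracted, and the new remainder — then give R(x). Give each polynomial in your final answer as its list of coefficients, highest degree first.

R = [-7, 1]

Step 1: lead(−8x⁴ + 65x³ − 135x² + 138x − 71) ÷ lead(D) = −8x⁴ ÷ x³ = −8x. Subtract (−8x)·D = −8x⁴ + 56x³ − 72x² + 64x. Remainder: 9x³ − 63x² + 74x − 71.
Step 2: lead(9x³ − 63x² + 74x − 71) ÷ lead(D) = 9x³ ÷ x³ = 9. Subtract (9)·D = 9x³ − 63x² + 81x − 72. Remainder: −7x + 1.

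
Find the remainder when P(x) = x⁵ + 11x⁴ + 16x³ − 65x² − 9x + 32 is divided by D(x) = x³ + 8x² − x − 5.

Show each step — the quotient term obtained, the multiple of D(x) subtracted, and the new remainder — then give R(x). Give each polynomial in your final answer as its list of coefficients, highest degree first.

Step 1: lead(x⁵ + 11x⁴ + 16x³ − 65x² − 9x + 32) ÷ lead(D) = x⁵ ÷ x³ = x². Subtract (x²)·D = x⁵ + 8x⁴ − x³ − 5x². Remainder: 3x⁴ + 17x³ − 60x² − 9x + 32.
Step 2: lead(3x⁴ + 17x³ − 60x² − 9x + 32) ÷ lead(D) = 3x⁴ ÷ x³ = 3x. Subtract (3x)·D = 3x⁴ + 24x³ − 3x² − 15x. Remainder: −7x³ − 57x² + 6x + 32.
Step 3: lead(−7x³ − 57x² + 6x + 32) ÷ lead(D) = −7x³ ÷ x³ = −7. Subtract (−7)·D = −7x³ − 56x² + 7x + 35. Remainder: −x² − x − 3.

R = [-1, -1, -3]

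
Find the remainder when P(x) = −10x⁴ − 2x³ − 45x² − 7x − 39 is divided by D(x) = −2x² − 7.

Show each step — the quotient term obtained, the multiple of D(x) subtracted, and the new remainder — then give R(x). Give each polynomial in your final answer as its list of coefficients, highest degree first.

Step 1: lead(−10x⁴ − 2x³ − 45x² − 7x − 39) ÷ lead(D) = −10x⁴ ÷ −2x² = 5x². Subtract (5x²)·D = −10x⁴ − 35x². Remainder: −2x³ − 10x² − 7x − 39.
Step 2: lead(−2x³ − 10x² − 7x − 39) ÷ lead(D) = −2x³ ÷ −2x² = x. Subtract (x)·D = −2x³ − 7x. Remainder: −10x² − 39.
Step 3: lead(−10x² − 39) ÷ lead(D) = −10x² ÷ −2x² = 5. Subtract (5)·D = −10x² − 35. Remainder: −4.

R = [-4]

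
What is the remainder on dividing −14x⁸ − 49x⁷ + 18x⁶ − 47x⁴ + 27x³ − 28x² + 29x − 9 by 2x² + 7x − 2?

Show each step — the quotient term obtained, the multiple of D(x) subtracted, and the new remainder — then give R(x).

R(x) = −3

Step 1: lead(−14x⁸ − 49x⁷ + 18x⁶ − 47x⁴ + 27x³ − 28x² + 29x − 9) ÷ lead(D) = −14x⁸ ÷ 2x² = −7x⁶. Subtract (−7x⁶)·D = −14x⁸ − 49x⁷ + 14x⁶. Remainder: 4x⁶ − 47x⁴ + 27x³ − 28x² + 29x − 9.
Step 2: lead(4x⁶ − 47x⁴ + 27x³ − 28x² + 29x − 9) ÷ lead(D) = 4x⁶ ÷ 2x² = 2x⁴. Subtract (2x⁴)·D = 4x⁶ + 14x⁵ − 4x⁴. Remainder: −14x⁵ − 43x⁴ + 27x³ − 28x² + 29x − 9.
Step 3: lead(−14x⁵ − 43x⁴ + 27x³ − 28x² + 29x − 9) ÷ lead(D) = −14x⁵ ÷ 2x² = −7x³. Subtract (−7x³)·D = −14x⁵ − 49x⁴ + 14x³. Remainder: 6x⁴ + 13x³ − 28x² + 29x − 9.
Step 4: lead(6x⁴ + 13x³ − 28x² + 29x − 9) ÷ lead(D) = 6x⁴ ÷ 2x² = 3x². Subtract (3x²)·D = 6x⁴ + 21x³ − 6x². Remainder: −8x³ − 22x² + 29x − 9.
Step 5: lead(−8x³ − 22x² + 29x − 9) ÷ lead(D) = −8x³ ÷ 2x² = −4x. Subtract (−4x)·D = −8x³ − 28x² + 8x. Remainder: 6x² + 21x − 9.
Step 6: lead(6x² + 21x − 9) ÷ lead(D) = 6x² ÷ 2x² = 3. Subtract (3)·D = 6x² + 21x − 6. Remainder: −3.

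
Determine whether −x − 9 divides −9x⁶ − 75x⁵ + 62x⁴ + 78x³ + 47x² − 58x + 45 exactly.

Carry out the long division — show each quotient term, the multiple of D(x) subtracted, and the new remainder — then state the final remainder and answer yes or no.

R(x) = 0, so D(x) is a factor of P(x). yes

Step 1: lead(−9x⁶ − 75x⁵ + 62x⁴ + 78x³ + 47x² − 58x + 45) ÷ lead(D) = −9x⁶ ÷ −x = 9x⁵. Subtract (9x⁵)·D = −9x⁶ − 81x⁵. Remainder: 6x⁵ + 62x⁴ + 78x³ + 47x² − 58x + 45.
Step 2: lead(6x⁵ + 62x⁴ + 78x³ + 47x² − 58x + 45) ÷ lead(D) = 6x⁵ ÷ −x = −6x⁴. Subtract (−6x⁴)·D = 6x⁵ + 54x⁴. Remainder: 8x⁴ + 78x³ + 47x² − 58x + 45.
Step 3: lead(8x⁴ + 78x³ + 47x² − 58x + 45) ÷ lead(D) = 8x⁴ ÷ −x = −8x³. Subtract (−8x³)·D = 8x⁴ + 72x³. Remainder: 6x³ + 47x² − 58x + 45.
Step 4: lead(6x³ + 47x² − 58x + 45) ÷ lead(D) = 6x³ ÷ −x = −6x². Subtract (−6x²)·D = 6x³ + 54x². Remainder: −7x² − 58x + 45.
Step 5: lead(−7x² − 58x + 45) ÷ lead(D) = −7x² ÷ −x = 7x. Subtract (7x)·D = −7x² − 63x. Remainder: 5x + 45.
Step 6: lead(5x + 45) ÷ lead(D) = 5x ÷ −x = −5. Subtract (−5)·D = 5x + 45. Remainder: 0.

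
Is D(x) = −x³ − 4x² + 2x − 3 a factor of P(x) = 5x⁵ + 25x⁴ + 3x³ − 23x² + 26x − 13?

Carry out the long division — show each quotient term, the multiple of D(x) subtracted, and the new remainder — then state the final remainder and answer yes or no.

Step 1: lead(5x⁵ + 25x⁴ + 3x³ − 23x² + 26x − 13) ÷ lead(D) = 5x⁵ ÷ −x³ = −5x². Subtract (−5x²)·D = 5x⁵ + 20x⁴ − 10x³ + 15x². Remainder: 5x⁴ + 13x³ − 38x² + 26x − 13.
Step 2: lead(5x⁴ + 13x³ − 38x² + 26x − 13) ÷ lead(D) = 5x⁴ ÷ −x³ = −5x. Subtract (−5x)·D = 5x⁴ + 20x³ − 10x² + 15x. Remainder: −7x³ − 28x² + 11x − 13.
Step 3: lead(−7x³ − 28x² + 11x − 13) ÷ lead(D) = −7x³ ÷ −x³ = 7. Subtract (7)·D = −7x³ − 28x² + 14x − 21. Remainder: −3x + 8.

R(x) = −3x + 8, so D(x) is not a factor of P(x). no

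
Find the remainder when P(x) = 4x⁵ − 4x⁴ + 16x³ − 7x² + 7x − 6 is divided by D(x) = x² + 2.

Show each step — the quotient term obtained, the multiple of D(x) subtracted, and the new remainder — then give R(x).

Step 1: lead(4x⁵ − 4x⁴ + 16x³ − 7x² + 7x − 6) ÷ lead(D) = 4x⁵ ÷ x² = 4x³. Subtract (4x³)·D = 4x⁵ + 8x³. Remainder: −4x⁴ + 8x³ − 7x² + 7x − 6.
Step 2: lead(−4x⁴ + 8x³ − 7x² + 7x − 6) ÷ lead(D) = −4x⁴ ÷ x² = −4x². Subtract (−4x²)·D = −4x⁴ − 8x². Remainder: 8x³ + x² + 7x − 6.
Step 3: lead(8x³ + x² + 7x − 6) ÷ lead(D) = 8x³ ÷ x² = 8x. Subtract (8x)·D = 8x³ + 16x. Remainder: x² − 9x − 6.
Step 4: lead(x² − 9x − 6) ÷ lead(D) = x² ÷ x² = 1. Subtract (1)·D = x² + 2. Remainder: −9x − 8.

R(x) = −9x − 8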